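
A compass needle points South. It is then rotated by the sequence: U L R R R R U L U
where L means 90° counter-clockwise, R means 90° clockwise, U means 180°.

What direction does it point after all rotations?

Start: South
  U (U-turn (180°)) -> North
  L (left (90° counter-clockwise)) -> West
  R (right (90° clockwise)) -> North
  R (right (90° clockwise)) -> East
  R (right (90° clockwise)) -> South
  R (right (90° clockwise)) -> West
  U (U-turn (180°)) -> East
  L (left (90° counter-clockwise)) -> North
  U (U-turn (180°)) -> South
Final: South

Answer: Final heading: South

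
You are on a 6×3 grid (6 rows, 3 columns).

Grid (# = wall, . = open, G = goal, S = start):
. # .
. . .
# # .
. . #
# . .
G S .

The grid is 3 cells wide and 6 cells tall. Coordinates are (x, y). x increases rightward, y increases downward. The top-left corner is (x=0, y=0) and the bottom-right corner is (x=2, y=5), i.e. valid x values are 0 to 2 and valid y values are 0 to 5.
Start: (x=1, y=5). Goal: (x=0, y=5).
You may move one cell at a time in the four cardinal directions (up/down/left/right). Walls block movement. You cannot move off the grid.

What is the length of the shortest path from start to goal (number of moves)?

Answer: Shortest path length: 1

Derivation:
BFS from (x=1, y=5) until reaching (x=0, y=5):
  Distance 0: (x=1, y=5)
  Distance 1: (x=1, y=4), (x=0, y=5), (x=2, y=5)  <- goal reached here
One shortest path (1 moves): (x=1, y=5) -> (x=0, y=5)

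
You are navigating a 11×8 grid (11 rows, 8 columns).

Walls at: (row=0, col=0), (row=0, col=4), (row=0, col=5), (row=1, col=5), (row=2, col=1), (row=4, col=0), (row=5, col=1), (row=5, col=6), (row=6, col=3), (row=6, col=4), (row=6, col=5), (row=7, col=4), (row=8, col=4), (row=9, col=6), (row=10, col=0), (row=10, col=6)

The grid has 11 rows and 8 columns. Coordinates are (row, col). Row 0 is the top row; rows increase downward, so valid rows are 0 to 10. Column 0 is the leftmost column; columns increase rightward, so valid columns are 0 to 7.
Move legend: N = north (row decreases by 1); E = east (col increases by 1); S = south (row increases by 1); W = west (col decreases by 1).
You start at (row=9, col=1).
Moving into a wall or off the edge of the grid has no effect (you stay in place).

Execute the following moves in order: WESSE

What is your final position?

Start: (row=9, col=1)
  W (west): (row=9, col=1) -> (row=9, col=0)
  E (east): (row=9, col=0) -> (row=9, col=1)
  S (south): (row=9, col=1) -> (row=10, col=1)
  S (south): blocked, stay at (row=10, col=1)
  E (east): (row=10, col=1) -> (row=10, col=2)
Final: (row=10, col=2)

Answer: Final position: (row=10, col=2)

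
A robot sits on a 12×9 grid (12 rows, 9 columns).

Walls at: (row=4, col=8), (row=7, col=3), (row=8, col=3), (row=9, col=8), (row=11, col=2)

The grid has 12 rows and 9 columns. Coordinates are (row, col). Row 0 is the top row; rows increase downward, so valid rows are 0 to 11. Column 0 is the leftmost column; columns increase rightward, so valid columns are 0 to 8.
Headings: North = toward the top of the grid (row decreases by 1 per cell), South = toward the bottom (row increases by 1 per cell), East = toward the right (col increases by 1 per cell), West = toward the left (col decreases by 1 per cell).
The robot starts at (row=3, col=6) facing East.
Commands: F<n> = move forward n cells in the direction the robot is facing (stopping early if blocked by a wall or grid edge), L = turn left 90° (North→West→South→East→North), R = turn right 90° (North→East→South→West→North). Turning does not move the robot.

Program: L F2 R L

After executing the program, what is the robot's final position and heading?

Answer: Final position: (row=1, col=6), facing North

Derivation:
Start: (row=3, col=6), facing East
  L: turn left, now facing North
  F2: move forward 2, now at (row=1, col=6)
  R: turn right, now facing East
  L: turn left, now facing North
Final: (row=1, col=6), facing North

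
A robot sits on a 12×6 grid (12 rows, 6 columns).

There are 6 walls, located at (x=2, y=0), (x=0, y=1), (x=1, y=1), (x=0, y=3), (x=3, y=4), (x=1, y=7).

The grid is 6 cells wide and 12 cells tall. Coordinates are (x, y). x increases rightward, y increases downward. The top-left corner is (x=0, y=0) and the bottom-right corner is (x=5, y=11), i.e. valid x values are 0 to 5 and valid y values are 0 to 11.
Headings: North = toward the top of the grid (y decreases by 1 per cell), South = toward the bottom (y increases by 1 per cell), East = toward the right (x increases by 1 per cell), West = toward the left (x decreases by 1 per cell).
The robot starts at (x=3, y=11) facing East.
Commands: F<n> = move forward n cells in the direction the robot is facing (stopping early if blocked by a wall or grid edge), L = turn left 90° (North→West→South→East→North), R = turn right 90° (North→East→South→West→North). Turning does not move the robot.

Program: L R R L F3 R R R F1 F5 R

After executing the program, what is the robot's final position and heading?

Answer: Final position: (x=5, y=5), facing East

Derivation:
Start: (x=3, y=11), facing East
  L: turn left, now facing North
  R: turn right, now facing East
  R: turn right, now facing South
  L: turn left, now facing East
  F3: move forward 2/3 (blocked), now at (x=5, y=11)
  R: turn right, now facing South
  R: turn right, now facing West
  R: turn right, now facing North
  F1: move forward 1, now at (x=5, y=10)
  F5: move forward 5, now at (x=5, y=5)
  R: turn right, now facing East
Final: (x=5, y=5), facing East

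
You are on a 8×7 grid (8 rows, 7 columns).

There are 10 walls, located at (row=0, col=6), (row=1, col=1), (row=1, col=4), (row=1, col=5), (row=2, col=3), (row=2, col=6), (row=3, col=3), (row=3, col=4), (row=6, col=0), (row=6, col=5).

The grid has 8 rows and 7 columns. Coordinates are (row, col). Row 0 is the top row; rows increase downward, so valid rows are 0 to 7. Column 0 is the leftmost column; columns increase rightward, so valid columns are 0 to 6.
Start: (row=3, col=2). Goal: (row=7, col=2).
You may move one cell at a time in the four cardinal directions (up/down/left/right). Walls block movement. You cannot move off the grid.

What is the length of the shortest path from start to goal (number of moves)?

BFS from (row=3, col=2) until reaching (row=7, col=2):
  Distance 0: (row=3, col=2)
  Distance 1: (row=2, col=2), (row=3, col=1), (row=4, col=2)
  Distance 2: (row=1, col=2), (row=2, col=1), (row=3, col=0), (row=4, col=1), (row=4, col=3), (row=5, col=2)
  Distance 3: (row=0, col=2), (row=1, col=3), (row=2, col=0), (row=4, col=0), (row=4, col=4), (row=5, col=1), (row=5, col=3), (row=6, col=2)
  Distance 4: (row=0, col=1), (row=0, col=3), (row=1, col=0), (row=4, col=5), (row=5, col=0), (row=5, col=4), (row=6, col=1), (row=6, col=3), (row=7, col=2)  <- goal reached here
One shortest path (4 moves): (row=3, col=2) -> (row=4, col=2) -> (row=5, col=2) -> (row=6, col=2) -> (row=7, col=2)

Answer: Shortest path length: 4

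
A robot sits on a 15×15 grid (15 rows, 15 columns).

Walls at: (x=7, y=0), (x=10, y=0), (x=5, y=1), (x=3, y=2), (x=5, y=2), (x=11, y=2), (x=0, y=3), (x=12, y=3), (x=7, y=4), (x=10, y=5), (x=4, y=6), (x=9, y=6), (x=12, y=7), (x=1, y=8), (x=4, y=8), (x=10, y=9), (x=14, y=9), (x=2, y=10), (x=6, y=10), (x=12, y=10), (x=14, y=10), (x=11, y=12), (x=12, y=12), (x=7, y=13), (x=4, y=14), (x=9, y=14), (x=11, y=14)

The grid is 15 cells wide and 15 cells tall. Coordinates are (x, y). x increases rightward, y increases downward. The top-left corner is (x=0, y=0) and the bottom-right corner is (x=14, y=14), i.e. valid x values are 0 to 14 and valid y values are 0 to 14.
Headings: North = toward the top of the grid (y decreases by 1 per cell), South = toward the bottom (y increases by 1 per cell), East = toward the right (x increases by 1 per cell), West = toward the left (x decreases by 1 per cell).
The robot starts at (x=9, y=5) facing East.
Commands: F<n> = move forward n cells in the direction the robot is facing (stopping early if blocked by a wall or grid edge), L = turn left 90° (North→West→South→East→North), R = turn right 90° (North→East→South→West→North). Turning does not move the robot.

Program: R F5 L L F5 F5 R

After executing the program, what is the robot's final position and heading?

Start: (x=9, y=5), facing East
  R: turn right, now facing South
  F5: move forward 0/5 (blocked), now at (x=9, y=5)
  L: turn left, now facing East
  L: turn left, now facing North
  F5: move forward 5, now at (x=9, y=0)
  F5: move forward 0/5 (blocked), now at (x=9, y=0)
  R: turn right, now facing East
Final: (x=9, y=0), facing East

Answer: Final position: (x=9, y=0), facing East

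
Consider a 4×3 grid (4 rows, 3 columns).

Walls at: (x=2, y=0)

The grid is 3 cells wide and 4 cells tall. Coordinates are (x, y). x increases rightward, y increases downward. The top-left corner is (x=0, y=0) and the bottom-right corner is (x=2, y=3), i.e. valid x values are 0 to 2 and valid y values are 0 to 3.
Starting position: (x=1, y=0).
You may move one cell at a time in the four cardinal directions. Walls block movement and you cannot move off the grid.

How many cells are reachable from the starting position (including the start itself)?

Answer: Reachable cells: 11

Derivation:
BFS flood-fill from (x=1, y=0):
  Distance 0: (x=1, y=0)
  Distance 1: (x=0, y=0), (x=1, y=1)
  Distance 2: (x=0, y=1), (x=2, y=1), (x=1, y=2)
  Distance 3: (x=0, y=2), (x=2, y=2), (x=1, y=3)
  Distance 4: (x=0, y=3), (x=2, y=3)
Total reachable: 11 (grid has 11 open cells total)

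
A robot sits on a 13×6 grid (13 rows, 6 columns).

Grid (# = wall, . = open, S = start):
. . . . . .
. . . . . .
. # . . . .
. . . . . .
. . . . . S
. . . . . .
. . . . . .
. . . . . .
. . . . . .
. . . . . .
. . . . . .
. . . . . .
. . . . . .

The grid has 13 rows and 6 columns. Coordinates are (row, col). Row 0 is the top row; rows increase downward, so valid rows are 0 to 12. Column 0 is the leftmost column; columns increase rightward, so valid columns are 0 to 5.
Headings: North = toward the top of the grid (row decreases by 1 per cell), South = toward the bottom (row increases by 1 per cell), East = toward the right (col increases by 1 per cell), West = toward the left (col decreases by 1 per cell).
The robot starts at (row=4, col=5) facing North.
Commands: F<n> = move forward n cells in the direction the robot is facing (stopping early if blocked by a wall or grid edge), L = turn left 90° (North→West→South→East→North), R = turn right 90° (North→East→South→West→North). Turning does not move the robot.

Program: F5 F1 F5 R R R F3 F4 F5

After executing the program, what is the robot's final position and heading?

Start: (row=4, col=5), facing North
  F5: move forward 4/5 (blocked), now at (row=0, col=5)
  F1: move forward 0/1 (blocked), now at (row=0, col=5)
  F5: move forward 0/5 (blocked), now at (row=0, col=5)
  R: turn right, now facing East
  R: turn right, now facing South
  R: turn right, now facing West
  F3: move forward 3, now at (row=0, col=2)
  F4: move forward 2/4 (blocked), now at (row=0, col=0)
  F5: move forward 0/5 (blocked), now at (row=0, col=0)
Final: (row=0, col=0), facing West

Answer: Final position: (row=0, col=0), facing West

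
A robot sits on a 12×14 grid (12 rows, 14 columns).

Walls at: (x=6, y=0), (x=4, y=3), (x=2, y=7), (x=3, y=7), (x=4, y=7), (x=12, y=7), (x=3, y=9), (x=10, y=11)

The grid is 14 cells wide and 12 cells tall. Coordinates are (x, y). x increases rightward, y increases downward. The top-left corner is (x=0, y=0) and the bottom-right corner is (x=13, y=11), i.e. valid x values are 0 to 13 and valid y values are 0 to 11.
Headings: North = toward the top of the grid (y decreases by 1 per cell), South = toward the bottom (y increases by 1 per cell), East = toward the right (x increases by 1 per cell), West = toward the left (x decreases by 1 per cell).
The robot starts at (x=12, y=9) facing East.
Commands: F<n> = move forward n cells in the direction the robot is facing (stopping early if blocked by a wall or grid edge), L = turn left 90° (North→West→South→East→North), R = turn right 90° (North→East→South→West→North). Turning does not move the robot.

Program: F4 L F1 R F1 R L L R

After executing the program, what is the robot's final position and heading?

Answer: Final position: (x=13, y=8), facing East

Derivation:
Start: (x=12, y=9), facing East
  F4: move forward 1/4 (blocked), now at (x=13, y=9)
  L: turn left, now facing North
  F1: move forward 1, now at (x=13, y=8)
  R: turn right, now facing East
  F1: move forward 0/1 (blocked), now at (x=13, y=8)
  R: turn right, now facing South
  L: turn left, now facing East
  L: turn left, now facing North
  R: turn right, now facing East
Final: (x=13, y=8), facing East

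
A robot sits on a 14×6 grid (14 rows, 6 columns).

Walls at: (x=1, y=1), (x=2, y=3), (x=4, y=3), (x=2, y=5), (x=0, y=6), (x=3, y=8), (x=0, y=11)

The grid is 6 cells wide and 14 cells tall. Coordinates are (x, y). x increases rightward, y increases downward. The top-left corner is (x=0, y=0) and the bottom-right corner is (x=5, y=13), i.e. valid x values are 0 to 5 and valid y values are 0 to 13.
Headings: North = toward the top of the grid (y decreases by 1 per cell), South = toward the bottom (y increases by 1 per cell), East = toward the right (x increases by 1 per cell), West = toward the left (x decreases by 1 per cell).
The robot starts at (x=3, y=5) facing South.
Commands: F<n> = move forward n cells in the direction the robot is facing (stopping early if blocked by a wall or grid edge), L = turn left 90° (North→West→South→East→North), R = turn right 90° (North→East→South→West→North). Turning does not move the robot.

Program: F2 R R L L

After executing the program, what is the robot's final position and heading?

Answer: Final position: (x=3, y=7), facing South

Derivation:
Start: (x=3, y=5), facing South
  F2: move forward 2, now at (x=3, y=7)
  R: turn right, now facing West
  R: turn right, now facing North
  L: turn left, now facing West
  L: turn left, now facing South
Final: (x=3, y=7), facing South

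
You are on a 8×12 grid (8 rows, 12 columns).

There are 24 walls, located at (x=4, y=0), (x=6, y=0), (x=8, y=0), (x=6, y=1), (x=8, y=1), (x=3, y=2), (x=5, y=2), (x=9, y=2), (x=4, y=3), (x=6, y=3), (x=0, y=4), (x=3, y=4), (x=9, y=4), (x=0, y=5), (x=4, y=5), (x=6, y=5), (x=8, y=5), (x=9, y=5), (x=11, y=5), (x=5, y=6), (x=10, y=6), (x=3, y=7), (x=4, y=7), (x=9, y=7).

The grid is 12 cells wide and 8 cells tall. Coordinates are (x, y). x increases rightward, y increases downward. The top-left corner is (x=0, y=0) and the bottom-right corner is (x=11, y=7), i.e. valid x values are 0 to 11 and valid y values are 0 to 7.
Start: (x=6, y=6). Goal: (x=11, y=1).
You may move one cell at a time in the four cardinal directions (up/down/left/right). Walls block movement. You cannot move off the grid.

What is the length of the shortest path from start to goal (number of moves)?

Answer: Shortest path length: 10

Derivation:
BFS from (x=6, y=6) until reaching (x=11, y=1):
  Distance 0: (x=6, y=6)
  Distance 1: (x=7, y=6), (x=6, y=7)
  Distance 2: (x=7, y=5), (x=8, y=6), (x=5, y=7), (x=7, y=7)
  Distance 3: (x=7, y=4), (x=9, y=6), (x=8, y=7)
  Distance 4: (x=7, y=3), (x=6, y=4), (x=8, y=4)
  Distance 5: (x=7, y=2), (x=8, y=3), (x=5, y=4)
  Distance 6: (x=7, y=1), (x=6, y=2), (x=8, y=2), (x=5, y=3), (x=9, y=3), (x=4, y=4), (x=5, y=5)
  Distance 7: (x=7, y=0), (x=10, y=3)
  Distance 8: (x=10, y=2), (x=11, y=3), (x=10, y=4)
  Distance 9: (x=10, y=1), (x=11, y=2), (x=11, y=4), (x=10, y=5)
  Distance 10: (x=10, y=0), (x=9, y=1), (x=11, y=1)  <- goal reached here
One shortest path (10 moves): (x=6, y=6) -> (x=7, y=6) -> (x=7, y=5) -> (x=7, y=4) -> (x=8, y=4) -> (x=8, y=3) -> (x=9, y=3) -> (x=10, y=3) -> (x=11, y=3) -> (x=11, y=2) -> (x=11, y=1)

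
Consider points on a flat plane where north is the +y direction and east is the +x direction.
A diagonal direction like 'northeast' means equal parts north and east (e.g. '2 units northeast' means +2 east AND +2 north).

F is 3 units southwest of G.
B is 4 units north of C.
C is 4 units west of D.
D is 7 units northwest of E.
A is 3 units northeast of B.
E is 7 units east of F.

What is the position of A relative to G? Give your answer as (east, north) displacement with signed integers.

Place G at the origin (east=0, north=0).
  F is 3 units southwest of G: delta (east=-3, north=-3); F at (east=-3, north=-3).
  E is 7 units east of F: delta (east=+7, north=+0); E at (east=4, north=-3).
  D is 7 units northwest of E: delta (east=-7, north=+7); D at (east=-3, north=4).
  C is 4 units west of D: delta (east=-4, north=+0); C at (east=-7, north=4).
  B is 4 units north of C: delta (east=+0, north=+4); B at (east=-7, north=8).
  A is 3 units northeast of B: delta (east=+3, north=+3); A at (east=-4, north=11).
Therefore A relative to G: (east=-4, north=11).

Answer: A is at (east=-4, north=11) relative to G.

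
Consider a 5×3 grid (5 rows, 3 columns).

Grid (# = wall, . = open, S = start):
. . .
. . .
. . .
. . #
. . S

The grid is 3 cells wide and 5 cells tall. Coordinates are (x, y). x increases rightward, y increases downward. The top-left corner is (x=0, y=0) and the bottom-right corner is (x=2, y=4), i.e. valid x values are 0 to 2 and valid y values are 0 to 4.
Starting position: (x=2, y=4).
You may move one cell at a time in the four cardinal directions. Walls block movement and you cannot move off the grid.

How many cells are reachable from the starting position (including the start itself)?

Answer: Reachable cells: 14

Derivation:
BFS flood-fill from (x=2, y=4):
  Distance 0: (x=2, y=4)
  Distance 1: (x=1, y=4)
  Distance 2: (x=1, y=3), (x=0, y=4)
  Distance 3: (x=1, y=2), (x=0, y=3)
  Distance 4: (x=1, y=1), (x=0, y=2), (x=2, y=2)
  Distance 5: (x=1, y=0), (x=0, y=1), (x=2, y=1)
  Distance 6: (x=0, y=0), (x=2, y=0)
Total reachable: 14 (grid has 14 open cells total)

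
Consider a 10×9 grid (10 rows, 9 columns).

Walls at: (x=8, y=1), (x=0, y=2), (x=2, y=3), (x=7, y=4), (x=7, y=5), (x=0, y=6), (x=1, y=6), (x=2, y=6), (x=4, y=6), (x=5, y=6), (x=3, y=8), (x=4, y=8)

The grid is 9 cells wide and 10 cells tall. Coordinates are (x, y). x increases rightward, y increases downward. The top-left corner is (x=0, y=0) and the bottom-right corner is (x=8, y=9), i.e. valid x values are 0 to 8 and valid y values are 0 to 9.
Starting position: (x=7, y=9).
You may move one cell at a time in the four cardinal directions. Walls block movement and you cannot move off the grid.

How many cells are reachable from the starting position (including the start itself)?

BFS flood-fill from (x=7, y=9):
  Distance 0: (x=7, y=9)
  Distance 1: (x=7, y=8), (x=6, y=9), (x=8, y=9)
  Distance 2: (x=7, y=7), (x=6, y=8), (x=8, y=8), (x=5, y=9)
  Distance 3: (x=7, y=6), (x=6, y=7), (x=8, y=7), (x=5, y=8), (x=4, y=9)
  Distance 4: (x=6, y=6), (x=8, y=6), (x=5, y=7), (x=3, y=9)
  Distance 5: (x=6, y=5), (x=8, y=5), (x=4, y=7), (x=2, y=9)
  Distance 6: (x=6, y=4), (x=8, y=4), (x=5, y=5), (x=3, y=7), (x=2, y=8), (x=1, y=9)
  Distance 7: (x=6, y=3), (x=8, y=3), (x=5, y=4), (x=4, y=5), (x=3, y=6), (x=2, y=7), (x=1, y=8), (x=0, y=9)
  Distance 8: (x=6, y=2), (x=8, y=2), (x=5, y=3), (x=7, y=3), (x=4, y=4), (x=3, y=5), (x=1, y=7), (x=0, y=8)
  Distance 9: (x=6, y=1), (x=5, y=2), (x=7, y=2), (x=4, y=3), (x=3, y=4), (x=2, y=5), (x=0, y=7)
  Distance 10: (x=6, y=0), (x=5, y=1), (x=7, y=1), (x=4, y=2), (x=3, y=3), (x=2, y=4), (x=1, y=5)
  Distance 11: (x=5, y=0), (x=7, y=0), (x=4, y=1), (x=3, y=2), (x=1, y=4), (x=0, y=5)
  Distance 12: (x=4, y=0), (x=8, y=0), (x=3, y=1), (x=2, y=2), (x=1, y=3), (x=0, y=4)
  Distance 13: (x=3, y=0), (x=2, y=1), (x=1, y=2), (x=0, y=3)
  Distance 14: (x=2, y=0), (x=1, y=1)
  Distance 15: (x=1, y=0), (x=0, y=1)
  Distance 16: (x=0, y=0)
Total reachable: 78 (grid has 78 open cells total)

Answer: Reachable cells: 78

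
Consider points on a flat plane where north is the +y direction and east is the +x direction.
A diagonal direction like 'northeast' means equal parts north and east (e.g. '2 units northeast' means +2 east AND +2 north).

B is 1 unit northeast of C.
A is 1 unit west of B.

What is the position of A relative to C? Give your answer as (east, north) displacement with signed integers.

Place C at the origin (east=0, north=0).
  B is 1 unit northeast of C: delta (east=+1, north=+1); B at (east=1, north=1).
  A is 1 unit west of B: delta (east=-1, north=+0); A at (east=0, north=1).
Therefore A relative to C: (east=0, north=1).

Answer: A is at (east=0, north=1) relative to C.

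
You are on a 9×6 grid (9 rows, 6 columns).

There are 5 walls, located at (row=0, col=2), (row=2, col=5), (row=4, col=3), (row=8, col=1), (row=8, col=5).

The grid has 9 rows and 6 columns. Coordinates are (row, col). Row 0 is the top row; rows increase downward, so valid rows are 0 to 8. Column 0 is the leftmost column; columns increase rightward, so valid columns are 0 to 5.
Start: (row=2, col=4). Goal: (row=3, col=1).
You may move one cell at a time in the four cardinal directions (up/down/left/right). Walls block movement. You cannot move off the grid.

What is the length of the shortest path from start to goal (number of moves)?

BFS from (row=2, col=4) until reaching (row=3, col=1):
  Distance 0: (row=2, col=4)
  Distance 1: (row=1, col=4), (row=2, col=3), (row=3, col=4)
  Distance 2: (row=0, col=4), (row=1, col=3), (row=1, col=5), (row=2, col=2), (row=3, col=3), (row=3, col=5), (row=4, col=4)
  Distance 3: (row=0, col=3), (row=0, col=5), (row=1, col=2), (row=2, col=1), (row=3, col=2), (row=4, col=5), (row=5, col=4)
  Distance 4: (row=1, col=1), (row=2, col=0), (row=3, col=1), (row=4, col=2), (row=5, col=3), (row=5, col=5), (row=6, col=4)  <- goal reached here
One shortest path (4 moves): (row=2, col=4) -> (row=2, col=3) -> (row=2, col=2) -> (row=2, col=1) -> (row=3, col=1)

Answer: Shortest path length: 4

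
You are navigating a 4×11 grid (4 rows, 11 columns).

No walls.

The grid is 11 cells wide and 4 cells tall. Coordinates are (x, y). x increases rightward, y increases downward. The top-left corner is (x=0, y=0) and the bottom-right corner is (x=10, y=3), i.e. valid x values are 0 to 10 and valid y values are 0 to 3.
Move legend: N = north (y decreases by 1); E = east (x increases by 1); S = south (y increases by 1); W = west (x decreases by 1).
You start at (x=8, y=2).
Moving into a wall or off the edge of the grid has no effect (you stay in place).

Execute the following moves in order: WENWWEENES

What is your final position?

Answer: Final position: (x=9, y=1)

Derivation:
Start: (x=8, y=2)
  W (west): (x=8, y=2) -> (x=7, y=2)
  E (east): (x=7, y=2) -> (x=8, y=2)
  N (north): (x=8, y=2) -> (x=8, y=1)
  W (west): (x=8, y=1) -> (x=7, y=1)
  W (west): (x=7, y=1) -> (x=6, y=1)
  E (east): (x=6, y=1) -> (x=7, y=1)
  E (east): (x=7, y=1) -> (x=8, y=1)
  N (north): (x=8, y=1) -> (x=8, y=0)
  E (east): (x=8, y=0) -> (x=9, y=0)
  S (south): (x=9, y=0) -> (x=9, y=1)
Final: (x=9, y=1)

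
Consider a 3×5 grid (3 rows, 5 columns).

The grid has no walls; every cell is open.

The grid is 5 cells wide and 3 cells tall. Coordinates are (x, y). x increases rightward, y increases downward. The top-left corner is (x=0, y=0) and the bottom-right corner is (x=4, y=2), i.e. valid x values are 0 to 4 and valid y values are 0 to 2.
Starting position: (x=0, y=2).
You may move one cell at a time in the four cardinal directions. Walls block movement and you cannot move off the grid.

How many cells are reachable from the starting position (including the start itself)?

BFS flood-fill from (x=0, y=2):
  Distance 0: (x=0, y=2)
  Distance 1: (x=0, y=1), (x=1, y=2)
  Distance 2: (x=0, y=0), (x=1, y=1), (x=2, y=2)
  Distance 3: (x=1, y=0), (x=2, y=1), (x=3, y=2)
  Distance 4: (x=2, y=0), (x=3, y=1), (x=4, y=2)
  Distance 5: (x=3, y=0), (x=4, y=1)
  Distance 6: (x=4, y=0)
Total reachable: 15 (grid has 15 open cells total)

Answer: Reachable cells: 15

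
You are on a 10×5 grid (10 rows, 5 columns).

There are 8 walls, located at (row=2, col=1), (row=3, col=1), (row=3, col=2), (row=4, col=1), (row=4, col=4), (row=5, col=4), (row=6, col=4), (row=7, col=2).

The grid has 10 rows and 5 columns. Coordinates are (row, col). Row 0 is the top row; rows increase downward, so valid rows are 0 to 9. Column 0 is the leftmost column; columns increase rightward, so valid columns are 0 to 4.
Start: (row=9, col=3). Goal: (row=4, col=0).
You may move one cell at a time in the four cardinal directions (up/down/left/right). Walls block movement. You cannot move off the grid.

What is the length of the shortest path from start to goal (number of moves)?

BFS from (row=9, col=3) until reaching (row=4, col=0):
  Distance 0: (row=9, col=3)
  Distance 1: (row=8, col=3), (row=9, col=2), (row=9, col=4)
  Distance 2: (row=7, col=3), (row=8, col=2), (row=8, col=4), (row=9, col=1)
  Distance 3: (row=6, col=3), (row=7, col=4), (row=8, col=1), (row=9, col=0)
  Distance 4: (row=5, col=3), (row=6, col=2), (row=7, col=1), (row=8, col=0)
  Distance 5: (row=4, col=3), (row=5, col=2), (row=6, col=1), (row=7, col=0)
  Distance 6: (row=3, col=3), (row=4, col=2), (row=5, col=1), (row=6, col=0)
  Distance 7: (row=2, col=3), (row=3, col=4), (row=5, col=0)
  Distance 8: (row=1, col=3), (row=2, col=2), (row=2, col=4), (row=4, col=0)  <- goal reached here
One shortest path (8 moves): (row=9, col=3) -> (row=9, col=2) -> (row=9, col=1) -> (row=9, col=0) -> (row=8, col=0) -> (row=7, col=0) -> (row=6, col=0) -> (row=5, col=0) -> (row=4, col=0)

Answer: Shortest path length: 8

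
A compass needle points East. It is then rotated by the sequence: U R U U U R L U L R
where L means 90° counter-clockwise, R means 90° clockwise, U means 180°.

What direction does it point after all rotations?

Answer: Final heading: North

Derivation:
Start: East
  U (U-turn (180°)) -> West
  R (right (90° clockwise)) -> North
  U (U-turn (180°)) -> South
  U (U-turn (180°)) -> North
  U (U-turn (180°)) -> South
  R (right (90° clockwise)) -> West
  L (left (90° counter-clockwise)) -> South
  U (U-turn (180°)) -> North
  L (left (90° counter-clockwise)) -> West
  R (right (90° clockwise)) -> North
Final: North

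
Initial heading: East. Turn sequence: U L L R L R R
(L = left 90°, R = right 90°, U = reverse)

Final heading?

Answer: Final heading: West

Derivation:
Start: East
  U (U-turn (180°)) -> West
  L (left (90° counter-clockwise)) -> South
  L (left (90° counter-clockwise)) -> East
  R (right (90° clockwise)) -> South
  L (left (90° counter-clockwise)) -> East
  R (right (90° clockwise)) -> South
  R (right (90° clockwise)) -> West
Final: West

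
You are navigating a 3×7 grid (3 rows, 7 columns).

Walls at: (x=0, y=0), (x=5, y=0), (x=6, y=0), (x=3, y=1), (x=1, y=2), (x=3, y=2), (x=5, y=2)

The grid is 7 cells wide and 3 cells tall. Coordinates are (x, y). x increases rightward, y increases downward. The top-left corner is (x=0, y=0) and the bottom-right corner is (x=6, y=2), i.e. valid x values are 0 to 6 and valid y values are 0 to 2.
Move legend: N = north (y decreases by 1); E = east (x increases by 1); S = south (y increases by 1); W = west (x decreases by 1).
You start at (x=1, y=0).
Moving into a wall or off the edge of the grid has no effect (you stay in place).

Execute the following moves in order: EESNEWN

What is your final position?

Answer: Final position: (x=3, y=0)

Derivation:
Start: (x=1, y=0)
  E (east): (x=1, y=0) -> (x=2, y=0)
  E (east): (x=2, y=0) -> (x=3, y=0)
  S (south): blocked, stay at (x=3, y=0)
  N (north): blocked, stay at (x=3, y=0)
  E (east): (x=3, y=0) -> (x=4, y=0)
  W (west): (x=4, y=0) -> (x=3, y=0)
  N (north): blocked, stay at (x=3, y=0)
Final: (x=3, y=0)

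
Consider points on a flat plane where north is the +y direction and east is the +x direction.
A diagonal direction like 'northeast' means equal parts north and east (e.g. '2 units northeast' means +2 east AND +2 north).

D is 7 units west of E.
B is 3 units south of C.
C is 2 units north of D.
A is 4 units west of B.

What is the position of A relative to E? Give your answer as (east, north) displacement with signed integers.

Place E at the origin (east=0, north=0).
  D is 7 units west of E: delta (east=-7, north=+0); D at (east=-7, north=0).
  C is 2 units north of D: delta (east=+0, north=+2); C at (east=-7, north=2).
  B is 3 units south of C: delta (east=+0, north=-3); B at (east=-7, north=-1).
  A is 4 units west of B: delta (east=-4, north=+0); A at (east=-11, north=-1).
Therefore A relative to E: (east=-11, north=-1).

Answer: A is at (east=-11, north=-1) relative to E.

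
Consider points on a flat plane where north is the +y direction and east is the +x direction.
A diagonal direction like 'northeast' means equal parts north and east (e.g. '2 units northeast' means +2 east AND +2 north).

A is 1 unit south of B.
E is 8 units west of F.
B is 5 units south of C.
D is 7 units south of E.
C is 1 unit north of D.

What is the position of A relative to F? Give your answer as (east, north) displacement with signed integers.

Place F at the origin (east=0, north=0).
  E is 8 units west of F: delta (east=-8, north=+0); E at (east=-8, north=0).
  D is 7 units south of E: delta (east=+0, north=-7); D at (east=-8, north=-7).
  C is 1 unit north of D: delta (east=+0, north=+1); C at (east=-8, north=-6).
  B is 5 units south of C: delta (east=+0, north=-5); B at (east=-8, north=-11).
  A is 1 unit south of B: delta (east=+0, north=-1); A at (east=-8, north=-12).
Therefore A relative to F: (east=-8, north=-12).

Answer: A is at (east=-8, north=-12) relative to F.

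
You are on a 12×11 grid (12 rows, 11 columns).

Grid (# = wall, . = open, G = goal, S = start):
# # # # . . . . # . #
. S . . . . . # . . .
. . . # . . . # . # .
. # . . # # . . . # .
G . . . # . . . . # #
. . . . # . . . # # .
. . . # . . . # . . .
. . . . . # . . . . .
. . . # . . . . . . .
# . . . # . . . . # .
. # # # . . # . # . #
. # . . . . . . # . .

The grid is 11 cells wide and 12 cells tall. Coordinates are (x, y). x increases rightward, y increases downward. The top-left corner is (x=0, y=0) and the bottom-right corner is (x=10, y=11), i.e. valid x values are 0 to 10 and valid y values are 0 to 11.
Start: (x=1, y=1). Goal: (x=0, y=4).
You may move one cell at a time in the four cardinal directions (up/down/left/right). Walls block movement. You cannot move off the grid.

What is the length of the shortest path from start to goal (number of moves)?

BFS from (x=1, y=1) until reaching (x=0, y=4):
  Distance 0: (x=1, y=1)
  Distance 1: (x=0, y=1), (x=2, y=1), (x=1, y=2)
  Distance 2: (x=3, y=1), (x=0, y=2), (x=2, y=2)
  Distance 3: (x=4, y=1), (x=0, y=3), (x=2, y=3)
  Distance 4: (x=4, y=0), (x=5, y=1), (x=4, y=2), (x=3, y=3), (x=0, y=4), (x=2, y=4)  <- goal reached here
One shortest path (4 moves): (x=1, y=1) -> (x=0, y=1) -> (x=0, y=2) -> (x=0, y=3) -> (x=0, y=4)

Answer: Shortest path length: 4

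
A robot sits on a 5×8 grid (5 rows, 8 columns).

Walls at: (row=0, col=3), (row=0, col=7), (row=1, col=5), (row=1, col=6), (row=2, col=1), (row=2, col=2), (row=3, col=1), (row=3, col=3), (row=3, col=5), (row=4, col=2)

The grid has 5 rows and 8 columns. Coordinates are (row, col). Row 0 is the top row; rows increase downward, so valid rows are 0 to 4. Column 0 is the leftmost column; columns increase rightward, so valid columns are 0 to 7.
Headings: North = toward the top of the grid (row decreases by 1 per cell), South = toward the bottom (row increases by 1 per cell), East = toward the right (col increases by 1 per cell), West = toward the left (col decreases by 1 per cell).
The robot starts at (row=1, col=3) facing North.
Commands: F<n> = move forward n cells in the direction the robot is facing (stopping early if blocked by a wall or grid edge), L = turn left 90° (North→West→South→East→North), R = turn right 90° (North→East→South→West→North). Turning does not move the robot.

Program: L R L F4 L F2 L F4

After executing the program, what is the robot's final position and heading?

Start: (row=1, col=3), facing North
  L: turn left, now facing West
  R: turn right, now facing North
  L: turn left, now facing West
  F4: move forward 3/4 (blocked), now at (row=1, col=0)
  L: turn left, now facing South
  F2: move forward 2, now at (row=3, col=0)
  L: turn left, now facing East
  F4: move forward 0/4 (blocked), now at (row=3, col=0)
Final: (row=3, col=0), facing East

Answer: Final position: (row=3, col=0), facing East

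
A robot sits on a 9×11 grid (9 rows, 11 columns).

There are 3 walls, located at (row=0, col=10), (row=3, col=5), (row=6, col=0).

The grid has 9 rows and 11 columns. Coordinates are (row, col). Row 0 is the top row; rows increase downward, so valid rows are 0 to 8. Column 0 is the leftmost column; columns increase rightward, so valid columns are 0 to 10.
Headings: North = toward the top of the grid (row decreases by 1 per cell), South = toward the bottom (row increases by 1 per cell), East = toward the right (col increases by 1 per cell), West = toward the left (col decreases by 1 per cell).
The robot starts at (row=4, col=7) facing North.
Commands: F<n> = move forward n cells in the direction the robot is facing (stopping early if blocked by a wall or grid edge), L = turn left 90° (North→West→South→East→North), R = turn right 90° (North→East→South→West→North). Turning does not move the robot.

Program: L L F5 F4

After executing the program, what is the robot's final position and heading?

Start: (row=4, col=7), facing North
  L: turn left, now facing West
  L: turn left, now facing South
  F5: move forward 4/5 (blocked), now at (row=8, col=7)
  F4: move forward 0/4 (blocked), now at (row=8, col=7)
Final: (row=8, col=7), facing South

Answer: Final position: (row=8, col=7), facing South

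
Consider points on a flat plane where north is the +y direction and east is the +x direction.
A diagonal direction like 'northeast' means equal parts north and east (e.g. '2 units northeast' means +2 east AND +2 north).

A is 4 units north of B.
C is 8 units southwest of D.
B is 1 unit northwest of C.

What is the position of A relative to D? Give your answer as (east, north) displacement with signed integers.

Answer: A is at (east=-9, north=-3) relative to D.

Derivation:
Place D at the origin (east=0, north=0).
  C is 8 units southwest of D: delta (east=-8, north=-8); C at (east=-8, north=-8).
  B is 1 unit northwest of C: delta (east=-1, north=+1); B at (east=-9, north=-7).
  A is 4 units north of B: delta (east=+0, north=+4); A at (east=-9, north=-3).
Therefore A relative to D: (east=-9, north=-3).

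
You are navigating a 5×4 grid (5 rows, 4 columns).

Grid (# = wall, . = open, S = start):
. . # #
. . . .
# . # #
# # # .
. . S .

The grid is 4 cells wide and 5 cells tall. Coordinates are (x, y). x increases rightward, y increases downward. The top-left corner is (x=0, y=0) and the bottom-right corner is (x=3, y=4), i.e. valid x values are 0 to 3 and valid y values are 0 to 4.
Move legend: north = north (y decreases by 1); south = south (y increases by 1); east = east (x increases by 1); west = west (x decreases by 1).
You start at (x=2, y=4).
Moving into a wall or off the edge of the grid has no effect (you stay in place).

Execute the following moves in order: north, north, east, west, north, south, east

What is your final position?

Start: (x=2, y=4)
  north (north): blocked, stay at (x=2, y=4)
  north (north): blocked, stay at (x=2, y=4)
  east (east): (x=2, y=4) -> (x=3, y=4)
  west (west): (x=3, y=4) -> (x=2, y=4)
  north (north): blocked, stay at (x=2, y=4)
  south (south): blocked, stay at (x=2, y=4)
  east (east): (x=2, y=4) -> (x=3, y=4)
Final: (x=3, y=4)

Answer: Final position: (x=3, y=4)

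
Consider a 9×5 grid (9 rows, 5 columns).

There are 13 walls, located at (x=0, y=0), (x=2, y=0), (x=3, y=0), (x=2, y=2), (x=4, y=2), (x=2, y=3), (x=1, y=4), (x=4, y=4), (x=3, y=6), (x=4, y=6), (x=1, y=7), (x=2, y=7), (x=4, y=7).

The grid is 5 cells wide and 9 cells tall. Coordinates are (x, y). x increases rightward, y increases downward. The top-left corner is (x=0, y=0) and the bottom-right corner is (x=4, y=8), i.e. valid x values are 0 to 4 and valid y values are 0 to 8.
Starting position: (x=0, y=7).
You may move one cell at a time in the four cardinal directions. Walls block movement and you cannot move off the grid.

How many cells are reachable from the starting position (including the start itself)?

Answer: Reachable cells: 32

Derivation:
BFS flood-fill from (x=0, y=7):
  Distance 0: (x=0, y=7)
  Distance 1: (x=0, y=6), (x=0, y=8)
  Distance 2: (x=0, y=5), (x=1, y=6), (x=1, y=8)
  Distance 3: (x=0, y=4), (x=1, y=5), (x=2, y=6), (x=2, y=8)
  Distance 4: (x=0, y=3), (x=2, y=5), (x=3, y=8)
  Distance 5: (x=0, y=2), (x=1, y=3), (x=2, y=4), (x=3, y=5), (x=3, y=7), (x=4, y=8)
  Distance 6: (x=0, y=1), (x=1, y=2), (x=3, y=4), (x=4, y=5)
  Distance 7: (x=1, y=1), (x=3, y=3)
  Distance 8: (x=1, y=0), (x=2, y=1), (x=3, y=2), (x=4, y=3)
  Distance 9: (x=3, y=1)
  Distance 10: (x=4, y=1)
  Distance 11: (x=4, y=0)
Total reachable: 32 (grid has 32 open cells total)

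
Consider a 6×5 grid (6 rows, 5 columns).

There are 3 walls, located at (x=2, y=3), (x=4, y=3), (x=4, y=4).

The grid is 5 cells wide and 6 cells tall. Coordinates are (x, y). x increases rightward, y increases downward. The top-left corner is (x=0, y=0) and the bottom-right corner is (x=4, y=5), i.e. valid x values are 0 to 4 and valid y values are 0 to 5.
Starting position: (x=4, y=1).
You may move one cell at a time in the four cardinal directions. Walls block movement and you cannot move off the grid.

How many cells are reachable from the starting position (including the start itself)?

Answer: Reachable cells: 27

Derivation:
BFS flood-fill from (x=4, y=1):
  Distance 0: (x=4, y=1)
  Distance 1: (x=4, y=0), (x=3, y=1), (x=4, y=2)
  Distance 2: (x=3, y=0), (x=2, y=1), (x=3, y=2)
  Distance 3: (x=2, y=0), (x=1, y=1), (x=2, y=2), (x=3, y=3)
  Distance 4: (x=1, y=0), (x=0, y=1), (x=1, y=2), (x=3, y=4)
  Distance 5: (x=0, y=0), (x=0, y=2), (x=1, y=3), (x=2, y=4), (x=3, y=5)
  Distance 6: (x=0, y=3), (x=1, y=4), (x=2, y=5), (x=4, y=5)
  Distance 7: (x=0, y=4), (x=1, y=5)
  Distance 8: (x=0, y=5)
Total reachable: 27 (grid has 27 open cells total)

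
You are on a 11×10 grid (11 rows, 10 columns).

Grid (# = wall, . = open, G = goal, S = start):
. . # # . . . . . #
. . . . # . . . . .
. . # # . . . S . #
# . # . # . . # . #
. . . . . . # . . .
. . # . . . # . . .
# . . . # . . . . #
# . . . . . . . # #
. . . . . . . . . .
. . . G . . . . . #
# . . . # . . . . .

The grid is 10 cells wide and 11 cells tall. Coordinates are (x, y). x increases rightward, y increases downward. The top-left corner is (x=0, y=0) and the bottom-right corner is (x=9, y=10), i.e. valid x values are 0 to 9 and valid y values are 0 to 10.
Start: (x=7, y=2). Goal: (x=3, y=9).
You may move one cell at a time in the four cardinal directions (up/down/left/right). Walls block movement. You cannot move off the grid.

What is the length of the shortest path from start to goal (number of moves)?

BFS from (x=7, y=2) until reaching (x=3, y=9):
  Distance 0: (x=7, y=2)
  Distance 1: (x=7, y=1), (x=6, y=2), (x=8, y=2)
  Distance 2: (x=7, y=0), (x=6, y=1), (x=8, y=1), (x=5, y=2), (x=6, y=3), (x=8, y=3)
  Distance 3: (x=6, y=0), (x=8, y=0), (x=5, y=1), (x=9, y=1), (x=4, y=2), (x=5, y=3), (x=8, y=4)
  Distance 4: (x=5, y=0), (x=5, y=4), (x=7, y=4), (x=9, y=4), (x=8, y=5)
  Distance 5: (x=4, y=0), (x=4, y=4), (x=5, y=5), (x=7, y=5), (x=9, y=5), (x=8, y=6)
  Distance 6: (x=3, y=4), (x=4, y=5), (x=5, y=6), (x=7, y=6)
  Distance 7: (x=3, y=3), (x=2, y=4), (x=3, y=5), (x=6, y=6), (x=5, y=7), (x=7, y=7)
  Distance 8: (x=1, y=4), (x=3, y=6), (x=4, y=7), (x=6, y=7), (x=5, y=8), (x=7, y=8)
  Distance 9: (x=1, y=3), (x=0, y=4), (x=1, y=5), (x=2, y=6), (x=3, y=7), (x=4, y=8), (x=6, y=8), (x=8, y=8), (x=5, y=9), (x=7, y=9)
  Distance 10: (x=1, y=2), (x=0, y=5), (x=1, y=6), (x=2, y=7), (x=3, y=8), (x=9, y=8), (x=4, y=9), (x=6, y=9), (x=8, y=9), (x=5, y=10), (x=7, y=10)
  Distance 11: (x=1, y=1), (x=0, y=2), (x=1, y=7), (x=2, y=8), (x=3, y=9), (x=6, y=10), (x=8, y=10)  <- goal reached here
One shortest path (11 moves): (x=7, y=2) -> (x=6, y=2) -> (x=5, y=2) -> (x=5, y=3) -> (x=5, y=4) -> (x=4, y=4) -> (x=3, y=4) -> (x=3, y=5) -> (x=3, y=6) -> (x=3, y=7) -> (x=3, y=8) -> (x=3, y=9)

Answer: Shortest path length: 11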